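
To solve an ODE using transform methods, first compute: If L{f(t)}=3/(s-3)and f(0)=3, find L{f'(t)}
L{f'(t)}=s·F(s) - f(0)=3s/(s-3)-3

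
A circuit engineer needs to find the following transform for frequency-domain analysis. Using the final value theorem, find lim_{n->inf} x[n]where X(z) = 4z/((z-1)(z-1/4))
Final value theorem: lim x[n]=lim_{z->1} (z-1)*X(z)
(z-1)*X(z)=4z/(z-1/4)
As z->1: 4/(1 - 1/4)=4/(3/4)=16/3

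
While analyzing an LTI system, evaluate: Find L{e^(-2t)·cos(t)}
First shifting: L{e^(at)f(t)} = F(s-a)
L{cos(t)} = s/(s² + 1)
Shift: (s + 2)/((s + 2)² + 1)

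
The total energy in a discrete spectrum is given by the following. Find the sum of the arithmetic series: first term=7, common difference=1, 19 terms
Last term: a_n = 7+(19-1)·1 = 25
Sum = n(a_1+a_n)/2 = 19(7+25)/2 = 304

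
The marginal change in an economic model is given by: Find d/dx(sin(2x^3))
Chain rule: d/dx[sin(u)] = cos(u)·u' where u = 2x^3
u' = 6x^2

Answer: 6x^2·cos(2x^3)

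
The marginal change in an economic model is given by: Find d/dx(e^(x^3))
Chain rule: d/dx[e^u]=e^u · u' where u=x^3
u'=3x^2

Answer: 3x^2·e^(x^3)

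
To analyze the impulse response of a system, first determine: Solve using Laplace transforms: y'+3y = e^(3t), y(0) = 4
Take L: sY - 4 + 3Y=1/(s-3)
Y(s + 3)=1/(s-3) + 4
Y=1/((s-3)(s + 3)) + 4/(s + 3)
Partial fractions: 1/((s-3)(s + 3))=(1/6)/(s-3) - (1/6)/(s + 3)
So Y=(1/6)/(s-3) + (23/6)/(s + 3)
Inverse Laplace transform (L^(-1){1/(s-3)}=e^(3t), L^(-1){1/(s + 3)}=e^(-3t)):

Answer: y(t)=(1/6)·e^(3t) + (23/6)·e^(-3t)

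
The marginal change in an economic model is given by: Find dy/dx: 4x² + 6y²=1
Differentiate: 8x+12y·(dy/dx)=0
dy/dx=-8x/(12y)=-(2/3)·(x/y)

Answer: dy/dx=-(2/3)·(x/y)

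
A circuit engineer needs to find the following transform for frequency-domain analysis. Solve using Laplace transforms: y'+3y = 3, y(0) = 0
Take L of both sides: sY(s) - 0 + 3Y(s) = 3/s
Y(s)(s + 3) = 3/s + 0
Y(s) = 3/(s(s + 3)) + 0/(s + 3)
Partial fractions: 3/(s(s + 3)) = 1/s - 1/(s + 3)
So Y(s) = 1/s - 1/(s + 3)
Inverse transform (L^(-1){1/s} = 1, L^(-1){1/(s + 3)} = e^(-3t)):

Answer: y(t) = 1 - e^(-3t)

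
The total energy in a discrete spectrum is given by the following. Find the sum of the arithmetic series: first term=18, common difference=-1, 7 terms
Last term: a_n=18 + (7 - 1)·-1=12
Sum=n(a_1 + a_n)/2=7(18 + 12)/2=105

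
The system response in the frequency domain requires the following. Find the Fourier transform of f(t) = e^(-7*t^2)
The Fourier transform of a Gaussian e^(-a * t^2) is sqrt(pi/a) * e^(-omega^2/(4a)).
With a = 7: F(omega) = sqrt(pi/7) * e^(-omega^2/28)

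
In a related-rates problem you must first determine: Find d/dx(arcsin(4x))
d/dx[arcsin(u)]=u'/√(1-u²), u=4x, u'=4

Answer: 4/√(1-16x²)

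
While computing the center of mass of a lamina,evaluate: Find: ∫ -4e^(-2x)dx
Since d/dx[e^(-2x)] = -2e^(-2x), we get 2 e^(-2x) + C

Answer: 2e^(-2x) + C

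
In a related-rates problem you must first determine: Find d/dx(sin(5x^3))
Chain rule: d/dx[sin(u)] = cos(u)·u' where u = 5x^3
u' = 15x^2

Answer: 15x^2·cos(5x^3)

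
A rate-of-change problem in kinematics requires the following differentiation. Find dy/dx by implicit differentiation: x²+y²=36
Differentiate both sides: 2x+2y·(dy/dx)=0
Solve: dy/dx=-2x/(2y)=-x/y

Answer: dy/dx=-x/y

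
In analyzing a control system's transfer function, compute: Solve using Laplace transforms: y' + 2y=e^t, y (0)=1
Take L: sY - 1 + 2Y=1/(s-1)
Y(s + 2)=1/(s-1) + 1
Y=1/((s-1)(s + 2)) + 1/(s + 2)
Partial fractions: 1/((s-1)(s + 2))=(1/3)/(s-1) - (1/3)/(s + 2)
So Y=(1/3)/(s-1) + (2/3)/(s + 2)
Inverse Laplace transform (L^(-1){1/(s-1)}=e^t, L^(-1){1/(s + 2)}=e^(-2t)):

Answer: y(t)=(1/3)·e^t + (2/3)·e^(-2t)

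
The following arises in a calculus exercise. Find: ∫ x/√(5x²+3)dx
Let u = 5x² + 3, du = 10x dx
∫ (1/10)·u^(-1/2) du = √u/5 + C

Answer: √(5x² + 3)/5 + C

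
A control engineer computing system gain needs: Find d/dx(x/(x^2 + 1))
Quotient rule: (f/g)'=(f'g - fg')/g²
f=x, f'=1
g=x^2+1, g'=2x

Answer: (1·(x^2+1)-2x^2)/(x^2+1)²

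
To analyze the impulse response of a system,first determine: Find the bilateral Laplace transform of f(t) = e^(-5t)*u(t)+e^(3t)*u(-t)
For e^(-5t) * u(t): L=1/(s + 5), Re(s) > -5
For e^(3t) * u(-t): L=-1/(s-3), Re(s) < 3
Combined: F(s)=1/(s + 5) - 1/(s-3), -5 < Re(s) < 3

Answer: 1/(s + 5) - 1/(s-3), ROC: -5 < Re(s) < 3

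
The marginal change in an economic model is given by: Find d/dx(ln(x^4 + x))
Chain rule: d/dx[ln(u)]=u'/u where u=x^4+x
u'=4x^3+1

Answer: (4x^3+1)/(x^4+x)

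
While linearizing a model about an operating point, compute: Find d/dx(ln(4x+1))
Chain rule: d/dx[ln(u)] = u'/u where u = 4x + 1
u' = 4

Answer: (4)/(4x + 1)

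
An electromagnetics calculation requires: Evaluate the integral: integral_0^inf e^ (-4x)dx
integral_0^inf e^(-4x) dx=[-1/4*e^(-4x)]_0^inf
=0 - (-1/4)=1/4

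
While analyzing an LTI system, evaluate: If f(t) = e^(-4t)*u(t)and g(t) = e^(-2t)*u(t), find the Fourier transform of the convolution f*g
By the convolution theorem: F{f*g} = F(omega)*G(omega)
F(omega) = 1/(4 + j*omega), G(omega) = 1/(2 + j*omega)
F{f*g} = 1/((4 + j*omega)(2 + j*omega))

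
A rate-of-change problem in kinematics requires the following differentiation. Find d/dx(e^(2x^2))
Chain rule: d/dx[e^u]=e^u · u' where u=2x^2
u'=4x

Answer: 4x·e^(2x^2)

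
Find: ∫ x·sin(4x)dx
By parts: u=x, dv=sin(4x) dx
du=dx, v=-cos(4x)/4
=-x·cos(4x)/4 + sin(4x)/4² + C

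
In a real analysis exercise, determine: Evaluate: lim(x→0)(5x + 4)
Polynomial is continuous, so substitute x = 0:
5·0+4 = 4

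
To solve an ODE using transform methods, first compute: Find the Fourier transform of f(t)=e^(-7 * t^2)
The Fourier transform of a Gaussian e^(-a * t^2) is sqrt(pi/a) * e^(-omega^2/(4a)).
With a=7: F(omega)=sqrt(pi/7) * e^(-omega^2/28)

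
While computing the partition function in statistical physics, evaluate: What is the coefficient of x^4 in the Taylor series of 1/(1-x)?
1/(1-x) = Σ x^n for |x|<1
All coefficients are 1

Answer: 1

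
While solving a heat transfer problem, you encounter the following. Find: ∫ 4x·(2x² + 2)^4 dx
Let u = 2x² + 2, du = 4x dx
∫ u^4 du = u^5/5 + C

Answer: (2x² + 2)^5/5 + C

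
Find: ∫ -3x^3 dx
Using power rule: ∫ -3x^3 dx = -3/4 x^4 + C = (-3/4)x^4 + C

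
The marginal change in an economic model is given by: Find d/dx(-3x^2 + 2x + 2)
Power rule: d/dx(ax^n) = n·a·x^(n-1)
Term by term: -6·x + 2

Answer: -6x + 2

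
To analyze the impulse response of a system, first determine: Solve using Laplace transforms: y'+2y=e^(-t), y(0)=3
Take L: sY - 3 + 2Y=1/(s + 1)
Y(s + 2)=1/(s + 1) + 3
Y=1/((s + 1)(s + 2)) + 3/(s + 2)
Partial fractions: 1/((s + 1)(s + 2))=1/(s + 1) - 1/(s + 2)
So Y=1/(s + 1) + 2/(s + 2)
Inverse Laplace transform (L^(-1){1/(s + 1)}=e^(-t), L^(-1){1/(s + 2)}=e^(-2t)):

Answer: y(t)=1·e^(-t) + 2·e^(-2t)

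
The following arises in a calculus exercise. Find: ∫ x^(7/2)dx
Power rule: ∫ x^(7/2) dx=x^(9/2)/(9/2)+C

Answer: (2/9)·x^(9/2)+C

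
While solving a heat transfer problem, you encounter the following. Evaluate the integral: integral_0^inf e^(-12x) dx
integral_0^inf e^(-12x) dx = [-1/12 * e^(-12x)]_0^inf
= 0 - (-1/12) = 1/12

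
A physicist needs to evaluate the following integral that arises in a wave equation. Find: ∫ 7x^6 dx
Using power rule: ∫ 7x^6 dx=7/7 x^7 + C=x^7 + C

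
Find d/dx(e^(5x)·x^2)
Product rule: (fg)'=f'g+fg'
f=e^(5x), f'=5·e^(5x)
g=x^2, g'=2x

Answer: 5·e^(5x)·x^2+2·e^(5x)·x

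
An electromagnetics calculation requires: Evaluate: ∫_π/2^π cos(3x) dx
Antiderivative: sin(3x)/3
Evaluate at bounds: [sin(3·π)/3] - [sin(3·π/2)/3]
=((0) - (-1))/3=1/3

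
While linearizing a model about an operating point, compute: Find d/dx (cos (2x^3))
Chain rule: d/dx[cos(u)] = -sin(u)·u' where u = 2x^3
u' = 6x^2

Answer: -6x^2·sin(2x^3)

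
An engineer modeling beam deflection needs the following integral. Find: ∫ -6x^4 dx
Using power rule: ∫ -6x^4 dx=-6/5 x^5+C=(-6/5)x^5+C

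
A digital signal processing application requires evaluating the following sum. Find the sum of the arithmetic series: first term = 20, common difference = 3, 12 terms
Last term: a_n=20+(12-1)·3=53
Sum=n(a_1+a_n)/2=12(20+53)/2=438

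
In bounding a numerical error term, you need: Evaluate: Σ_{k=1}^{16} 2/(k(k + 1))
Partial fractions: 2/(k(k + 1))=2/k - 2/(k + 1)
Telescoping sum: 2(1 - 1/17)=2·16/17

Answer: 32/17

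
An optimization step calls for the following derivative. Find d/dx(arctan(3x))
d/dx[arctan(u)]=u'/(1+u²), u=3x, u'=3

Answer: 3/(1+9x²)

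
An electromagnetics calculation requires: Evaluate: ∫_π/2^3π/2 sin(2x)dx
Antiderivative: -cos(2x)/2
Evaluate at bounds: [-cos(2·3π/2)/2] - [-cos(2·π/2)/2]
=(-(-1)+(-1))/2=0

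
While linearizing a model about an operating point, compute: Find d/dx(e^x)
Chain rule: d/dx[e^u]=e^u · u' where u=x
u'=1

Answer: 1·e^x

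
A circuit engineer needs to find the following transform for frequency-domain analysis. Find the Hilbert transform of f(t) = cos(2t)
The Hilbert transform shifts each frequency component by -pi/2.
H{cos(wt)} = sin(wt)
With w = 2: H{cos(2t)} = sin(2t)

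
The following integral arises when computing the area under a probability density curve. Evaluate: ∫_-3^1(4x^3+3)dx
Step 1: Find antiderivative F(x) = x^4 + 3x
Step 2: F(1) - F(-3) = 4 - (72) = -68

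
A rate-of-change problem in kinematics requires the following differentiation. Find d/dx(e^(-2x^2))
Chain rule: d/dx[e^u]=e^u · u' where u=-2x^2
u'=-4x

Answer: -4x·e^(-2x^2)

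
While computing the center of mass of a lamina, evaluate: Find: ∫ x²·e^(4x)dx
Integration by parts twice:
First: u = x², dv = e^(4x) dx => x²e^(4x)/4 - (2/4)∫ xe^(4x) dx
Second (∫ xe^(4x) dx): xe^(4x)/4 - e^(4x)/16
Combining: e^(4x)(x²/4 - 2x/16 + 2/64) + C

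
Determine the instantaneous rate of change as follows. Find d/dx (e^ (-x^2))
Chain rule: d/dx[e^u] = e^u · u' where u = -x^2
u' = -2x

Answer: -2x·e^(-x^2)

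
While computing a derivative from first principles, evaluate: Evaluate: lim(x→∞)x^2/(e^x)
Apply L'Hôpital 2 times (∞/∞ each time):
Eventually get 2!/(e^x) → 0

Answer: 0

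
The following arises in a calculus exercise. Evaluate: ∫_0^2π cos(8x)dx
Antiderivative: sin(8x)/8
Evaluate at bounds: [sin(8·2π)/8] - [sin(8·0)/8]
= ((0) - (0))/8 = 0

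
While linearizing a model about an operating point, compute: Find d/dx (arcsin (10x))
d/dx[arcsin(u)]=u'/√(1-u²), u=10x, u'=10

Answer: 10/√(1-100x²)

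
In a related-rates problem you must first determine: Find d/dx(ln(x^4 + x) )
Chain rule: d/dx[ln(u)]=u'/u where u=x^4+x
u'=4x^3+1

Answer: (4x^3+1)/(x^4+x)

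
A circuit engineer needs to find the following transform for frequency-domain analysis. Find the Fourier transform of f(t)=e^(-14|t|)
Using the standard pair: F{e^(-a|t|)} = 2a/(a^2+omega^2)
With a = 14: F(omega) = 28/(196+omega^2)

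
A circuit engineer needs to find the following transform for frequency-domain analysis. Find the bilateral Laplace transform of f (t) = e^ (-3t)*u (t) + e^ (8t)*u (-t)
For e^(-3t) * u(t): L=1/(s + 3), Re(s) > -3
For e^(8t) * u(-t): L=-1/(s-8), Re(s) < 8
Combined: F(s)=1/(s + 3) - 1/(s-8), -3 < Re(s) < 8

Answer: 1/(s + 3) - 1/(s-8), ROC: -3 < Re(s) < 8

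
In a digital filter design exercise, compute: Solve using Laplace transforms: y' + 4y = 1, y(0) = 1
Take L of both sides: sY(s)-1+4Y(s) = 1/s
Y(s)(s+4) = 1/s+1
Y(s) = 1/(s(s+4))+1/(s+4)
Partial fractions: 1/(s(s+4)) = (1/4)/s - (1/4)/(s+4)
So Y(s) = (1/4)/s+(3/4)/(s+4)
Inverse transform (L^(-1){1/s} = 1, L^(-1){1/(s+4)} = e^(-4t)):

Answer: y(t) = 1/4+(3/4)·e^(-4t)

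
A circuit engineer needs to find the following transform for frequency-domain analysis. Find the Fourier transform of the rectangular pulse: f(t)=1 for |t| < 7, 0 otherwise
F(omega) = integral from -7 to 7 of e^(-j*omega*t) dt
= 2*sin(7*omega)/omega = 14*sinc(7*omega/pi)

Answer: 2*sin(7*omega)/omega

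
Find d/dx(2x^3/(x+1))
Quotient rule: (f/g)' = (f'g - fg')/g²
f = 2x^3, f' = 6x^2
g = x + 1, g' = 1

Answer: (6x^2·(x + 1) - 2x^3)/(x + 1)²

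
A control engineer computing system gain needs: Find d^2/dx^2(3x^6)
Apply power rule 2 times:
d^1: 18x^5
d^2: 90x^4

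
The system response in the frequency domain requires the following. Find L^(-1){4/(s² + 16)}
L^(-1){w/(s² + w²)} = sin(wt)
Here w = 4

Answer: sin(4t)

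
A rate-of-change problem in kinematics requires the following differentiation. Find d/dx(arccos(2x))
d/dx[arccos(u)]=-u'/√(1-u²), u=2x, u'=2

Answer: -2/√(1-4x²)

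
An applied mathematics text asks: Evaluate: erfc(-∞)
erfc(x)=1 - erf(x); erfc(-∞)=1 - erf(-∞)=1 - (-1)=2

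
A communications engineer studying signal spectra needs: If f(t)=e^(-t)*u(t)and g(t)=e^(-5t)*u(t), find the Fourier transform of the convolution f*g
By the convolution theorem: F{f * g}=F(omega) * G(omega)
F(omega)=1/(1 + j * omega), G(omega)=1/(5 + j * omega)
F{f * g}=1/((1 + j * omega)(5 + j * omega))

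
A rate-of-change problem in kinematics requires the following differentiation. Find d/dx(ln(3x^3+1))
Chain rule: d/dx[ln(u)]=u'/u where u=3x^3 + 1
u'=9x^2

Answer: (9x^2)/(3x^3 + 1)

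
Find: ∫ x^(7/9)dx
Power rule: ∫ x^(7/9) dx=x^(16/9)/(16/9)+C

Answer: (9/16)·x^(16/9)+C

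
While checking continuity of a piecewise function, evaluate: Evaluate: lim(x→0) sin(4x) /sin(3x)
sin(u) ≈ u for small u:
sin(4x)/sin(3x) ≈ 4x/(3x) = 4/3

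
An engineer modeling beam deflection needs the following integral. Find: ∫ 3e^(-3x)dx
Since d/dx[e^(-3x)] = -3e^(-3x), we get -1 e^(-3x)+C

Answer: -e^(-3x)+C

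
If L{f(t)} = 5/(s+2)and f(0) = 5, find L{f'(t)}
L{f'(t)}=s·F(s) - f(0)=5s/(s + 2) - 5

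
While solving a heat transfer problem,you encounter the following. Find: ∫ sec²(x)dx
Since d/dx[tan(x)]=sec²(x), integral=tan(x) + C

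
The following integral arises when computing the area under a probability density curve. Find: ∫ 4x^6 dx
Using power rule: ∫ 4x^6 dx=4/7 x^7+C=(4/7)x^7+C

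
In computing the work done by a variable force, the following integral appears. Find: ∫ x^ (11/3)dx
Power rule: ∫ x^(11/3) dx=x^(14/3)/(14/3)+C

Answer: (3/14)·x^(14/3)+C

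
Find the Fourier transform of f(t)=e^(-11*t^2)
The Fourier transform of a Gaussian e^(-a*t^2) is sqrt(pi/a)*e^(-omega^2/(4a)).
With a = 11: F(omega) = sqrt(pi/11)*e^(-omega^2/44)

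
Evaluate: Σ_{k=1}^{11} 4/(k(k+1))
Partial fractions: 4/(k(k+1))=4/k - 4/(k+1)
Telescoping sum: 4(1-1/12)=4·11/12

Answer: 11/3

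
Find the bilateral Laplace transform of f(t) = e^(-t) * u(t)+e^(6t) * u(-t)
For e^(-t)*u(t): L=1/(s + 1), Re(s) > -1
For e^(6t)*u(-t): L=-1/(s-6), Re(s) < 6
Combined: F(s)=1/(s + 1) - 1/(s-6), -1 < Re(s) < 6

Answer: 1/(s + 1) - 1/(s-6), ROC: -1 < Re(s) < 6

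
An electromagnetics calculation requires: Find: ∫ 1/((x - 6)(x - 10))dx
Partial fractions: 1/((x-6)(x-10))=A/(x-6) + B/(x-10)
A=-1/4, B=1/4
∫ [-1/4· 1/(x-6) + 1/4· 1/(x-10)] dx
=(1/4)[ln|x-10| - ln|x-6|] + C

Answer: (1/4)·ln|(x-10)/(x-6)| + C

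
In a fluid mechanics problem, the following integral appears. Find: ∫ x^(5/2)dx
Power rule: ∫ x^(5/2) dx = x^(7/2)/(7/2) + C

Answer: (2/7)·x^(7/2) + C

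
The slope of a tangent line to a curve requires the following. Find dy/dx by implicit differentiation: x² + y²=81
Differentiate both sides: 2x + 2y·(dy/dx) = 0
Solve: dy/dx = -2x/(2y) = -x/y

Answer: dy/dx = -x/y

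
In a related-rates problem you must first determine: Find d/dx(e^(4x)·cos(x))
Product rule: (fg)'=f'g+fg'
f=e^(4x), f'=4·e^(4x)
g=cos(x), g'=-sin(x)

Answer: 4·e^(4x)·cos(x) - e^(4x)·sin(x)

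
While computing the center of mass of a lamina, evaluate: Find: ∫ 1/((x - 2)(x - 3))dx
Partial fractions: 1/((x-2)(x-3)) = A/(x-2)+B/(x-3)
A = -1, B = 1
∫ [-1· 1/(x-2)+1· 1/(x-3)] dx
= (1)[ln|x-3| - ln|x-2|]+C

Answer: ln|(x-3)/(x-2)|+C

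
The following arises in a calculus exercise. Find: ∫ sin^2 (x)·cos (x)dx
Let u = sin(x), du = cos(x) dx
∫ u^2 du = u^3/3 + C

Answer: sin^3(x)/3 + C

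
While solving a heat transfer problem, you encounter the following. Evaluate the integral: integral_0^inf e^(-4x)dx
integral_0^inf e^(-4x) dx = [-1/4*e^(-4x)]_0^inf
= 0 - (-1/4) = 1/4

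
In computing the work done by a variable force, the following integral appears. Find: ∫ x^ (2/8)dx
Power rule: ∫ x^(1/4) dx=x^(5/4)/(5/4) + C

Answer: (4/5)·x^(5/4) + C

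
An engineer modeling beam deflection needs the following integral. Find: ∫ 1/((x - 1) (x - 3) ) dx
Partial fractions: 1/((x-1)(x-3)) = A/(x-1)+B/(x-3)
A = -1/2, B = 1/2
∫ [-1/2· 1/(x-1)+1/2· 1/(x-3)] dx
= (1/2)[ln|x-3| - ln|x-1|]+C

Answer: (1/2)·ln|(x-3)/(x-1)|+C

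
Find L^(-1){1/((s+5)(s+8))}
Partial fractions: 1/((s + 5)(s + 8)) = A/(s + 5) + B/(s + 8)
Cover-up: A = 1/(s + 8)|_{s = -5} = 1/3; B = 1/(s + 5)|_{s = -8} = -1/3
L^(-1) = (1/3)e^(-5t) - (1/3)e^(-8t)

Answer: (1/3)(e^(-5t) - e^(-8t))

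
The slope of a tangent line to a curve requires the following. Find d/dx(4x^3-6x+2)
Power rule: d/dx(ax^n)=n·a·x^(n-1)
Term by term: 12·x^2-6

Answer: 12x^2-6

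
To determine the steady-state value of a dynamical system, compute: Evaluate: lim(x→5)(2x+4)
Polynomial is continuous, so substitute x=5:
2·5 + 4=14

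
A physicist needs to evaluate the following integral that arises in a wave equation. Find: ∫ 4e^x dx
Since d/dx[e^x]=+e^x, we get 4e^x+C

Answer: 4e^x+C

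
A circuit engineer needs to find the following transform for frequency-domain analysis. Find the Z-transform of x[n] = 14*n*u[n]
Z{n*u[n]}=z/(z-1)^2
By linearity: Z{14*n*u[n]}=14z/(z-1)^2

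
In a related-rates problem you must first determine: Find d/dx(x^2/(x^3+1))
Quotient rule: (f/g)'=(f'g - fg')/g²
f=x^2, f'=2x
g=x^3 + 1, g'=3x^2

Answer: (2x·(x^3 + 1) - 3x^4)/(x^3 + 1)²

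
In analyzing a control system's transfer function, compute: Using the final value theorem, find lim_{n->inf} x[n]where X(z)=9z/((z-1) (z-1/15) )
Final value theorem: lim x[n]=lim_{z->1} (z-1) * X(z)
(z-1) * X(z)=9z/(z-1/15)
As z->1: 9/(1-1/15)=9/(14/15)=135/14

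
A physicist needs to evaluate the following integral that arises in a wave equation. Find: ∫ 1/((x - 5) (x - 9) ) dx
Partial fractions: 1/((x-5)(x-9)) = A/(x-5)+B/(x-9)
A = -1/4, B = 1/4
∫ [-1/4· 1/(x-5)+1/4· 1/(x-9)] dx
= (1/4)[ln|x-9| - ln|x-5|]+C

Answer: (1/4)·ln|(x-9)/(x-5)|+C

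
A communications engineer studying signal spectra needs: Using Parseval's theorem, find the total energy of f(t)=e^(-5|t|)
Parseval's theorem: E=integral |f(t)|^2 dt=(1/2pi) integral |F(omega)|^2 domega
E=integral_{-inf}^{inf} e^(-10|t|) dt=2*integral_0^inf e^(-10t) dt=2/(2*5)=1/5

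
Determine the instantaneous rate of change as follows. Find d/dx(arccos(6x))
d/dx[arccos(u)] = -u'/√(1-u²), u = 6x, u' = 6

Answer: -6/√(1-36x²)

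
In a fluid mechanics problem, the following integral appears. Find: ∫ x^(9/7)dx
Power rule: ∫ x^(9/7) dx = x^(16/7)/(16/7) + C

Answer: (7/16)·x^(16/7) + C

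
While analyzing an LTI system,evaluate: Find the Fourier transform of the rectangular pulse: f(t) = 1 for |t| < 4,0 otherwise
F(omega) = integral from -4 to 4 of e^(-j*omega*t) dt
= 2*sin(4*omega)/omega = 8*sinc(4*omega/pi)

Answer: 2*sin(4*omega)/omega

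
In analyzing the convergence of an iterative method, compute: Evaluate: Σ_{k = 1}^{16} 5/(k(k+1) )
Partial fractions: 5/(k(k + 1)) = 5/k - 5/(k + 1)
Telescoping sum: 5(1 - 1/17) = 5·16/17

Answer: 80/17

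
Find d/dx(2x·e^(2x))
Product rule: (fg)' = f'g + fg'
f = 2x, f' = 2
g = e^(2x), g' = 2·e^(2x)

Answer: 2·e^(2x) + 4x·e^(2x)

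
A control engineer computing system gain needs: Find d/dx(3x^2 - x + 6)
Power rule: d/dx(ax^n)=n·a·x^(n-1)
Term by term: 6·x - 1

Answer: 6x - 1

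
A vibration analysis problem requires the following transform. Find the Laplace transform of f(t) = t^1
L{t^n} = n!/s^(n+1)
L{t^1} = 1!/s^2 = 1/s^2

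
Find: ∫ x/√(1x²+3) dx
Let u=x² + 3, du=2x dx
∫ (1/2)·u^(-1/2) du=√u + C

Answer: √(x² + 3) + C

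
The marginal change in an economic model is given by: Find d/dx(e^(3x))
Chain rule: d/dx[e^u] = e^u · u' where u = 3x
u' = 3

Answer: 3·e^(3x)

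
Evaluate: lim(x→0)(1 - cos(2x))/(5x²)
Using 1-cos(u) ≈ u²/2 for small u:
(1-cos(2x)) ≈ (2x)²/2 = 4x²/2
So limit = 4/(2·5) = 2/5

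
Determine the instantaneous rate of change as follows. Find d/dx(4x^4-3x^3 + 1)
Power rule: d/dx(ax^n)=n·a·x^(n-1)
Term by term: 16·x^3-9·x^2

Answer: 16x^3-9x^2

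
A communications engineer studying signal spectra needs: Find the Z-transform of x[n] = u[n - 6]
Using the time-shift property: Z{u[n-6]}=z^(-6) * z/(z-1)
=z^(-5)/(z-1)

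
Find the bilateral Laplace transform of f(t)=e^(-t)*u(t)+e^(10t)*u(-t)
For e^(-t) * u(t): L=1/(s+1), Re(s) > -1
For e^(10t) * u(-t): L=-1/(s-10), Re(s) < 10
Combined: F(s)=1/(s+1)-1/(s-10), -1 < Re(s) < 10

Answer: 1/(s+1)-1/(s-10), ROC: -1 < Re(s) < 10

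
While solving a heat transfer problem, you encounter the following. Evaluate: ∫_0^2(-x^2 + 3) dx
Step 1: Find antiderivative F(x)=(-1/3)x^3+3x
Step 2: F(2) - F(0)=10/3 - (0)=10/3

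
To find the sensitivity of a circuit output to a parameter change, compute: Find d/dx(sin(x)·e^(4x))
Product rule: (fg)'=f'g+fg'
f=sin(x), f'=cos(x)
g=e^(4x), g'=4·e^(4x)

Answer: cos(x)·e^(4x)+4·sin(x)·e^(4x)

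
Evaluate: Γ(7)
Γ(n)=(n-1)! for positive integers
Γ(7)=6!=720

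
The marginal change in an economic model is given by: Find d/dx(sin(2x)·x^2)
Product rule: (fg)' = f'g+fg'
f = sin(2x), f' = 2·cos(2x)
g = x^2, g' = 2x

Answer: 2·cos(2x)·x^2+2·sin(2x)·x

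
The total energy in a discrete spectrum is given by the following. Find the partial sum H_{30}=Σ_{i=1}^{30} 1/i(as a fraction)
H_30 = 1 + 1/2 + 1/3 + ... + 1/30
= 9304682830147/2329089562800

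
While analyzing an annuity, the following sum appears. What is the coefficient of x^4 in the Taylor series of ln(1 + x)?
ln(1+x) = Σ (-1)^(n+1) x^n/n
Coefficient of x^4 = (-1)^5/4 = -1/4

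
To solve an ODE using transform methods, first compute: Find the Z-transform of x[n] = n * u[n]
Standard pair: Z{n*u[n]} = z/(z-1)^2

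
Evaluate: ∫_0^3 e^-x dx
Antiderivative: -e^-x
Evaluate: -(e^-3 - 1)

Answer: (e^-3 - 1)/(-1)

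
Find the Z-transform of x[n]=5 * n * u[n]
Z{n * u[n]} = z/(z-1)^2
By linearity: Z{5 * n * u[n]} = 5z/(z-1)^2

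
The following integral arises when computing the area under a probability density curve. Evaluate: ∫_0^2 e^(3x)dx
Antiderivative: (1/3)e^(3x)
Evaluate: (1/3)(e^6 - 1)

Answer: (e^6 - 1)/3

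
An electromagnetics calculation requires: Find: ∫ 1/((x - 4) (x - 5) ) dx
Partial fractions: 1/((x-4)(x-5))=A/(x-4) + B/(x-5)
A=-1, B=1
∫ [-1· 1/(x-4) + 1· 1/(x-5)] dx
=(1)[ln|x-5| - ln|x-4|] + C

Answer: ln|(x-5)/(x-4)| + C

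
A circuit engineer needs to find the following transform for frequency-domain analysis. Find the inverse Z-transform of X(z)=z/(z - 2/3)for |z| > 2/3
Standard pair: z/(z-a) <-> a^n * u[n] for causal signals
With a = 2/3: x[n] = (2/3)^n * u[n]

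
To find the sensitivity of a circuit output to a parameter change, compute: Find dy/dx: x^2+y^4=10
Differentiate: 2x + 4y^3·(dy/dx)=0
dy/dx=-2x/(4y^3)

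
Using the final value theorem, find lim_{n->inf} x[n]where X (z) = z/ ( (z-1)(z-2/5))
Final value theorem: lim x[n]=lim_{z->1} (z-1)*X(z)
(z-1)*X(z)=z/(z-2/5)
As z->1: 1/(1-2/5)=1/(3/5)=5/3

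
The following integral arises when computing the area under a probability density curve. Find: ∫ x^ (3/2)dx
Power rule: ∫ x^(3/2) dx = x^(5/2)/(5/2)+C

Answer: (2/5)·x^(5/2)+C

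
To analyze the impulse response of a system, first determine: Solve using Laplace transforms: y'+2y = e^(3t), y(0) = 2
Take L: sY - 2 + 2Y=1/(s-3)
Y(s + 2)=1/(s-3) + 2
Y=1/((s-3)(s + 2)) + 2/(s + 2)
Partial fractions: 1/((s-3)(s + 2))=(1/5)/(s-3) - (1/5)/(s + 2)
So Y=(1/5)/(s-3) + (9/5)/(s + 2)
Inverse Laplace transform (L^(-1){1/(s-3)}=e^(3t), L^(-1){1/(s + 2)}=e^(-2t)):

Answer: y(t)=(1/5)·e^(3t) + (9/5)·e^(-2t)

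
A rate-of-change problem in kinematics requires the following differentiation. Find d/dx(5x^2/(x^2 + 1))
Quotient rule: (f/g)'=(f'g - fg')/g²
f=5x^2, f'=10x
g=x^2 + 1, g'=2x

Answer: (10x·(x^2 + 1) - 10x^3)/(x^2 + 1)²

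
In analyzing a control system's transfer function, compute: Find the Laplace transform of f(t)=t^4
L{t^n} = n!/s^(n+1)
L{t^4} = 4!/s^5 = 24/s^5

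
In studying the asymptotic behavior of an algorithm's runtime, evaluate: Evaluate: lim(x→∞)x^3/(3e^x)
Apply L'Hôpital 3 times (∞/∞ each time):
Eventually get 3!/(3e^x) → 0

Answer: 0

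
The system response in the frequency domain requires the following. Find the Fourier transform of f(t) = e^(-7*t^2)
The Fourier transform of a Gaussian e^(-a*t^2) is sqrt(pi/a)*e^(-omega^2/(4a)).
With a = 7: F(omega) = sqrt(pi/7)*e^(-omega^2/28)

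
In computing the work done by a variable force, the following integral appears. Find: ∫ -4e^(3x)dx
Since d/dx[e^(3x)] = 3e^(3x), we get -4/3 e^(3x)+C

Answer: (-4/3)e^(3x)+C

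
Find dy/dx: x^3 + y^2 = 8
Differentiate: 3x^2 + 2y·(dy/dx)=0
dy/dx=-3x^2/(2y)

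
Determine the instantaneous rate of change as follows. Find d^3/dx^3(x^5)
Apply power rule 3 times:
d^1: 5x^4
d^2: 20x^3
d^3: 60x^2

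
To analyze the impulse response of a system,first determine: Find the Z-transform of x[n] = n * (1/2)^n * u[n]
Using the property Z{n * a^n * u[n]} = az/(z-a)^2
With a = 1/2: X(z) = (1/2)z/(z - 1/2)^2, |z| > 1/2

Answer: (1/2)z/(z - 1/2)^2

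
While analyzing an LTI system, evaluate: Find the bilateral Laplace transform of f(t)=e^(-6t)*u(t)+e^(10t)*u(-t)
For e^(-6t) * u(t): L=1/(s+6), Re(s) > -6
For e^(10t) * u(-t): L=-1/(s-10), Re(s) < 10
Combined: F(s)=1/(s+6)-1/(s-10), -6 < Re(s) < 10

Answer: 1/(s+6)-1/(s-10), ROC: -6 < Re(s) < 10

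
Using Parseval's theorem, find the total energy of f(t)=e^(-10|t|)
Parseval's theorem: E = integral |f(t)|^2 dt = (1/2pi) integral |F(omega)|^2 domega
E = integral_{-inf}^{inf} e^(-20|t|) dt = 2 * integral_0^inf e^(-20t) dt = 2/(2 * 10) = 1/10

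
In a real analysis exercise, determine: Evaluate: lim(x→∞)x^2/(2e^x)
Apply L'Hôpital 2 times (∞/∞ each time):
Eventually get 2!/(2e^x) → 0

Answer: 0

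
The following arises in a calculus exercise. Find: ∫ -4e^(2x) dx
Since d/dx[e^(2x)] = 2e^(2x), we get -2 e^(2x)+C

Answer: -2e^(2x)+C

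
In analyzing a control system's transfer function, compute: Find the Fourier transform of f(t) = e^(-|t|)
Using the standard pair: F{e^(-a|t|)} = 2a/(a^2 + omega^2)
With a = 1: F(omega) = 2/(1 + omega^2)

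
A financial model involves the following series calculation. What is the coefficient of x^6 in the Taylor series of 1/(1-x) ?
1/(1-x) = Σ x^n for |x|<1
All coefficients are 1

Answer: 1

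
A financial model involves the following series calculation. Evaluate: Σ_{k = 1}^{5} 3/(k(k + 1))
Partial fractions: 3/(k(k+1)) = 3/k - 3/(k+1)
Telescoping sum: 3(1-1/6) = 3·5/6

Answer: 5/2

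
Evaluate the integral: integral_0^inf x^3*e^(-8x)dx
This is a Gamma integral. Substitute u = 8x (du = 8 dx):
integral_0^inf x^3 * e^(-8x) dx = (1/8^4) integral_0^inf u^3 * e^(-u) du
= Gamma(4)/8^4 = 3!/8^4 = 6/4096

Answer: 3/2048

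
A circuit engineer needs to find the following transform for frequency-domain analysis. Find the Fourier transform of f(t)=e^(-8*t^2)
The Fourier transform of a Gaussian e^(-a*t^2) is sqrt(pi/a)*e^(-omega^2/(4a)).
With a=8: F(omega)=sqrt(pi/8)*e^(-omega^2/32)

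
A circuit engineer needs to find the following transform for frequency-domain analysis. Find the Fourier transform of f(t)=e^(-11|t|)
Using the standard pair: F{e^(-a|t|)} = 2a/(a^2+omega^2)
With a = 11: F(omega) = 22/(121+omega^2)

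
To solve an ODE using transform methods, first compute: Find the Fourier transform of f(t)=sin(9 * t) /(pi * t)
sin(W*t)/(pi*t)=(W/pi)*sinc(W*t/pi) is the impulse response of the ideal low-pass filter with cutoff W (here W=9).
Its Fourier transform is a rectangular function:
F(omega)=1 for |omega| < 9, 0 otherwise

Answer: rect(omega/18) [i.e., 1 for |omega| < 9, 0 otherwise]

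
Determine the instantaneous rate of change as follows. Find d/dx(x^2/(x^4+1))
Quotient rule: (f/g)' = (f'g - fg')/g²
f = x^2, f' = 2x
g = x^4 + 1, g' = 4x^3

Answer: (2x·(x^4 + 1) - 4x^5)/(x^4 + 1)²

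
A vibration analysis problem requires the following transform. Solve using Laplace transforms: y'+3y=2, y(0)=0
Take L of both sides: sY(s) - 0 + 3Y(s) = 2/s
Y(s)(s + 3) = 2/s + 0
Y(s) = 2/(s(s + 3)) + 0/(s + 3)
Partial fractions: 2/(s(s + 3)) = (2/3)/s - (2/3)/(s + 3)
So Y(s) = (2/3)/s - (2/3)/(s + 3)
Inverse transform (L^(-1){1/s} = 1, L^(-1){1/(s + 3)} = e^(-3t)):

Answer: y(t) = 2/3 - (2/3)·e^(-3t)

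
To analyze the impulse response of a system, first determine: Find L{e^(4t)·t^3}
First shifting: L{e^(at)f(t)} = F(s-a)
L{t^3} = 6/s^4
Shift s → s-4: 6/(s-4)^4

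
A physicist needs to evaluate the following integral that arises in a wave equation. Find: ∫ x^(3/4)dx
Power rule: ∫ x^(3/4) dx = x^(7/4)/(7/4) + C

Answer: (4/7)·x^(7/4) + C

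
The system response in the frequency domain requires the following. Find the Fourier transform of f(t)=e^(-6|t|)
Using the standard pair: F{e^(-a|t|)} = 2a/(a^2+omega^2)
With a = 6: F(omega) = 12/(36+omega^2)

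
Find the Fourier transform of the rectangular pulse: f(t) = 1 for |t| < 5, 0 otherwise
F(omega)=integral from -5 to 5 of e^(-j * omega * t) dt
=2 * sin(5 * omega)/omega=10 * sinc(5 * omega/pi)

Answer: 2 * sin(5 * omega)/omega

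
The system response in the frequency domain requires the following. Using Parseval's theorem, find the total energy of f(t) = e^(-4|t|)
Parseval's theorem: E = integral |f(t)|^2 dt = (1/2pi) integral |F(omega)|^2 domega
E = integral_{-inf}^{inf} e^(-8|t|) dt = 2*integral_0^inf e^(-8t) dt = 2/(2*4) = 1/4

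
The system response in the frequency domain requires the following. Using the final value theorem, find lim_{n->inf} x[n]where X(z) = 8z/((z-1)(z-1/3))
Final value theorem: lim x[n] = lim_{z->1} (z-1) * X(z)
(z-1) * X(z) = 8z/(z-1/3)
As z->1: 8/(1 - 1/3) = 8/(2/3) = 12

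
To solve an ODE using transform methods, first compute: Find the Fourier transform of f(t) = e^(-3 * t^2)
The Fourier transform of a Gaussian e^(-a * t^2) is sqrt(pi/a) * e^(-omega^2/(4a)).
With a=3: F(omega)=sqrt(pi/3) * e^(-omega^2/12)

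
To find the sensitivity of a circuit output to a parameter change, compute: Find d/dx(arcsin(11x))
d/dx[arcsin(u)] = u'/√(1-u²), u = 11x, u' = 11

Answer: 11/√(1-121x²)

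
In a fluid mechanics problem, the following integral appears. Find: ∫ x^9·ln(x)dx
By parts: u=ln(x), dv=x^9 dx
du=1/x dx, v=x^10/10
=x^10·ln(x)/10 - ∫ x^9/10 dx
=x^10·ln(x)/10 - x^10/100 + C

Answer: x^10(ln(x)/10 - 1/100) + C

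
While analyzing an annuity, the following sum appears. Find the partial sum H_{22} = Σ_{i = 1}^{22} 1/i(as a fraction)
H_22 = 1 + 1/2 + 1/3 + ... + 1/22
= 19093197/5173168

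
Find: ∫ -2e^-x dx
Since d/dx[e^-x]=- e^-x, we get 2e^-x+C

Answer: 2e^-x+C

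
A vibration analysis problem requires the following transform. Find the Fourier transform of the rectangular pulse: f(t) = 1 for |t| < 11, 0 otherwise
F(omega) = integral from -11 to 11 of e^(-j * omega * t) dt
= 2 * sin(11 * omega)/omega = 22 * sinc(11 * omega/pi)

Answer: 2 * sin(11 * omega)/omega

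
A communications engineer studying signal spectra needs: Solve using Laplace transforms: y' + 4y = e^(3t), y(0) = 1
Take L: sY - 1 + 4Y = 1/(s-3)
Y(s + 4) = 1/(s-3) + 1
Y = 1/((s-3)(s + 4)) + 1/(s + 4)
Partial fractions: 1/((s-3)(s + 4)) = (1/7)/(s-3) - (1/7)/(s + 4)
So Y = (1/7)/(s-3) + (6/7)/(s + 4)
Inverse Laplace transform (L^(-1){1/(s-3)} = e^(3t), L^(-1){1/(s + 4)} = e^(-4t)):

Answer: y(t) = (1/7)·e^(3t) + (6/7)·e^(-4t)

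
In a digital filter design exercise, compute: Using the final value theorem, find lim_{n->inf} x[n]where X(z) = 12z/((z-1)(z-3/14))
Final value theorem: lim x[n] = lim_{z->1} (z-1) * X(z)
(z-1) * X(z) = 12z/(z-3/14)
As z->1: 12/(1-3/14) = 12/(11/14) = 168/11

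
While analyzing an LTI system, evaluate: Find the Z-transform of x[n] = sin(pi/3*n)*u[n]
Z{sin(w0 * n) * u[n]}=z * sin(w0)/(z^2 - 2z * cos(w0) + 1)
With w0=pi/3: X(z)=z * sin(pi/3)/(z^2 - 2z * cos(pi/3) + 1)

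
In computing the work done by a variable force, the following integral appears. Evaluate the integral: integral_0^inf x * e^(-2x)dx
This is a Gamma integral. Substitute u=2x (du=2 dx):
integral_0^inf x*e^(-2x) dx=(1/2^2) integral_0^inf u^1*e^(-u) du
=Gamma(2)/2^2=1!/2^2=1/4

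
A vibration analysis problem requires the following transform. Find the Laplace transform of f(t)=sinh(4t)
L{sinh(at)} = a/(s²-a²)
L{sinh(4t)} = 4/(s²-16)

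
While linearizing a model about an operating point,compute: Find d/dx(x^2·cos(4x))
Product rule: (fg)'=f'g + fg'
f=x^2, f'=2x
g=cos(4x), g'=-4·sin(4x)

Answer: 2x·cos(4x) - 4x^2·sin(4x)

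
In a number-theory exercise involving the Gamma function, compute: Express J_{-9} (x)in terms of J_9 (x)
For integer n: J_{-n}(x) = (-1)^n J_n(x)
With n = 9: J_{-9}(x) = (-1)^9 J_9(x) = -J_9(x)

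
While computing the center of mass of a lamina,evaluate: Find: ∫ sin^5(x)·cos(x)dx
Let u = sin(x), du = cos(x) dx
∫ u^5 du = u^6/6+C

Answer: sin^6(x)/6+C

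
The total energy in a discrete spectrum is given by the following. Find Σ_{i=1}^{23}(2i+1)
=2·Σ i+1·23=2·276+23=575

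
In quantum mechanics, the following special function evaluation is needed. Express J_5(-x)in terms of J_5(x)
For integer n: J_n(-x) = (-1)^n J_n(x)
With n = 5: J_5(-x) = (-1)^5 J_5(x) = -J_5(x)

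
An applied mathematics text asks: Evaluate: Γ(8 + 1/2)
Γ(n+1/2)=(2n)!√π/(4^n·n!)
=20922789888000√π/(65536·40320)=(2027025/256)·√π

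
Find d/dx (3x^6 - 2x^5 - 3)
Power rule: d/dx(ax^n)=n·a·x^(n-1)
Term by term: 18·x^5 - 10·x^4

Answer: 18x^5 - 10x^4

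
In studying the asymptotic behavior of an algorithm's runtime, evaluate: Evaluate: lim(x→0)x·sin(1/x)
Squeeze theorem: -|x| ≤ x·sin(1/x) ≤ |x|
Since x → 0 as x → 0, by squeeze theorem the limit is 0

Answer: 0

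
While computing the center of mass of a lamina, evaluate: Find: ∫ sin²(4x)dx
Using identity sin²(u)=(1 - cos(2u))/2:
∫ (1 - cos(8x))/2 dx=x/2 - sin(8x)/16 + C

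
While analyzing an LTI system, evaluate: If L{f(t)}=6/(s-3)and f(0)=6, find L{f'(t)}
L{f'(t)}=s·F(s) - f(0)=6s/(s-3) - 6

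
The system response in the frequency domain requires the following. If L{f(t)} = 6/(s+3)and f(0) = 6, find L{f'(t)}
L{f'(t)}=s·F(s) - f(0)=6s/(s + 3) - 6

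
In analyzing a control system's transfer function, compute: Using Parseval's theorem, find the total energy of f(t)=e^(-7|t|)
Parseval's theorem: E = integral |f(t)|^2 dt = (1/2pi) integral |F(omega)|^2 domega
E = integral_{-inf}^{inf} e^(-14|t|) dt = 2 * integral_0^inf e^(-14t) dt = 2/(2 * 7) = 1/7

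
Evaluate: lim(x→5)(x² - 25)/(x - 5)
Factor: (x² - 25)=(x-5)(x+5)
Cancel (x-5): lim(x→5) (x+5)=10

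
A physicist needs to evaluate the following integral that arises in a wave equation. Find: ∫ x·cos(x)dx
By parts: u=x, dv=cos(x) dx
du=dx, v=sin(x)
=x·sin(x) + cos(x) + C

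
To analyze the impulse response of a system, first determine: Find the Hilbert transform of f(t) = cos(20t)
The Hilbert transform shifts each frequency component by -pi/2.
H{cos(wt)} = sin(wt)
With w = 20: H{cos(20t)} = sin(20t)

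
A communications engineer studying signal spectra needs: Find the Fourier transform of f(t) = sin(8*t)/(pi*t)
sin(W*t)/(pi*t) = (W/pi)*sinc(W*t/pi) is the impulse response of the ideal low-pass filter with cutoff W (here W = 8).
Its Fourier transform is a rectangular function:
F(omega) = 1 for |omega| < 8, 0 otherwise

Answer: rect(omega/16) [i.e., 1 for |omega| < 8, 0 otherwise]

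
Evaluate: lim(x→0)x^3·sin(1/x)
Squeeze theorem: -|x^3| ≤ x^3·sin(1/x) ≤ |x^3|
Since x^3 → 0 as x → 0, by squeeze theorem the limit is 0

Answer: 0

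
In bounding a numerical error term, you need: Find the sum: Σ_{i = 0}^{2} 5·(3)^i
Geometric series: S = a(1 - r^n)/(1 - r)
a = 5, r = 3, n = 3
S = 5(1 - 27)/-2 = 65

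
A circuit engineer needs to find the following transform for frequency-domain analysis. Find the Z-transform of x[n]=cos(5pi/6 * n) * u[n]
Z{cos(w0 * n) * u[n]} = z(z - cos(w0))/(z^2 - 2z * cos(w0) + 1)
With w0 = 5pi/6: X(z) = z(z - cos(5pi/6))/(z^2 - 2z * cos(5pi/6) + 1)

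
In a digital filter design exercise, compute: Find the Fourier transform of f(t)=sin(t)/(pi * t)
sin(W*t)/(pi*t)=(W/pi)*sinc(W*t/pi) is the impulse response of the ideal low-pass filter with cutoff W (here W=1).
Its Fourier transform is a rectangular function:
F(omega)=1 for |omega| < 1, 0 otherwise

Answer: rect(omega/2) [i.e., 1 for |omega| < 1, 0 otherwise]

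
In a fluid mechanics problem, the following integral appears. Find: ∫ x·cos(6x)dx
By parts: u=x, dv=cos(6x) dx
du=dx, v=sin(6x)/6
=x·sin(6x)/6+cos(6x)/6²+C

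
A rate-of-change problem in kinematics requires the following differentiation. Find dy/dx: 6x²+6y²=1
Differentiate: 12x+12y·(dy/dx) = 0
dy/dx = -12x/(12y) = -1·(x/y)

Answer: dy/dx = -1·(x/y)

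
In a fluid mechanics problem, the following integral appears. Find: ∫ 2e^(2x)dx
Since d/dx[e^(2x)] = 2e^(2x), we get 1 e^(2x) + C

Answer: e^(2x) + C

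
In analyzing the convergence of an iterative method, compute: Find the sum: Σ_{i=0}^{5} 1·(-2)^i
Geometric series: S = a(1 - r^n)/(1 - r)
a = 1, r = -2, n = 6
S = 1(1-64)/3 = -21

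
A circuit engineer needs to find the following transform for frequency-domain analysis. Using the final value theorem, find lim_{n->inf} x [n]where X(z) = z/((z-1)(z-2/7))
Final value theorem: lim x[n] = lim_{z->1} (z-1)*X(z)
(z-1)*X(z) = z/(z-2/7)
As z->1: 1/(1-2/7) = 1/(5/7) = 7/5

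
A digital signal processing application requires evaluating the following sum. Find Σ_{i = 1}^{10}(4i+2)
= 4·Σ i+2·10 = 4·55+20 = 240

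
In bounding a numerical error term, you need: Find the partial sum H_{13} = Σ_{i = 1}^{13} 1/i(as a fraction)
H_13=1+1/2+1/3+...+1/13
=1145993/360360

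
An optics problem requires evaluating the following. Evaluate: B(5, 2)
B(x,y) = Γ(x)Γ(y)/Γ(x + y) = (x-1)!(y-1)!/(x + y-1)!
B(5,2) = 4!·1!/6! = 1/30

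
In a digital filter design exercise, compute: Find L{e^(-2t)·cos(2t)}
First shifting: L{e^(at)f(t)} = F(s-a)
L{cos(2t)} = s/(s²+4)
Shift: (s+2)/((s+2)²+4)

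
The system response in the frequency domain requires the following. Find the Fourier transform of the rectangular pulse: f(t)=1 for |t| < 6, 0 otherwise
F(omega) = integral from -6 to 6 of e^(-j * omega * t) dt
= 2 * sin(6 * omega)/omega = 12 * sinc(6 * omega/pi)

Answer: 2 * sin(6 * omega)/omega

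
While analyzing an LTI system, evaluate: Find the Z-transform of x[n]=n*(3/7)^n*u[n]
Using the property Z{n * a^n * u[n]}=az/(z-a)^2
With a=3/7: X(z)=(3/7)z/(z - 3/7)^2, |z| > 3/7

Answer: (3/7)z/(z - 3/7)^2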